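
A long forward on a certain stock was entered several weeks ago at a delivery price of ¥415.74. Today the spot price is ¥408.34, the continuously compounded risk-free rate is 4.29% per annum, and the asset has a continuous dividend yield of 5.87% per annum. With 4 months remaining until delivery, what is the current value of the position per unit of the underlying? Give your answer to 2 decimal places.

Current fair forward for the remaining 4 months: F = S·e^((r − q)·T), (r − q) = 0.0429 − 0.0587 = -0.0158
F = 408.34 · e^(-0.0158 × 4/12) = 408.34 × 0.994747 = 406.1950
Value of long forward = (F − K)·e^(−rT) = (406.1950 − 415.74) · e^(−0.0429·4/12)
= -9.5450 × 0.985802 = -9.41

-¥9.41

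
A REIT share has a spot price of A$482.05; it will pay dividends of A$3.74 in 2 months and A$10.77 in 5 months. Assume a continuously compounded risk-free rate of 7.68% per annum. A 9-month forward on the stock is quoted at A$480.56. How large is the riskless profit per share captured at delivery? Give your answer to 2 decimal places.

PV(dividends) I = 3.74·e^(−0.0768·2/12) + 10.77·e^(−0.0768·5/12) = 14.1232
Fair forward F* = (S − I)·e^(rT) = (482.05 − 14.1232)·e^0.057600 = 467.9268 × 1.059291 = 495.6706
Market A$480.56 < fair 495.6706: forward underpriced → reverse cash-and-carry (short the stock, invest proceeds at r, pay the dividends, go long the forward).
Profit at T = |F_mkt − F*| = |480.56 − 495.6706| = A$15.11 per share

A$15.11 per share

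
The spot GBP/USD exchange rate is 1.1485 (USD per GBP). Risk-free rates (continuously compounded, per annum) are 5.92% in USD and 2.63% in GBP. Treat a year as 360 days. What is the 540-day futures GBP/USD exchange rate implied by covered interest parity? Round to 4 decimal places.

F = S·e^((r_USD − r_GBP)T) = 1.1485 · e^((0.0592 − 0.0263) × 540/360)
= 1.1485 · e^0.049350 = 1.1485 × 1.050588
F = 1.2066 USD per GBP

1.2066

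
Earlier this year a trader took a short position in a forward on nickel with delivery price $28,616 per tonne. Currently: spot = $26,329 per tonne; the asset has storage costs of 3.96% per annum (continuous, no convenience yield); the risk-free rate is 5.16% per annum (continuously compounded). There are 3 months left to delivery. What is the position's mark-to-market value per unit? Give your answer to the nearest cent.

$1658.27 per tonne

Current fair forward for the remaining 3 months: F = S·e^((r + u)·T), (r + u) = 0.0516 + 0.0396 = 0.0912
F = 26329 · e^(0.0912 × 3/12) = 26329 × 1.02306191 = 26936.1970
Value of long forward = (F − K)·e^(−rT) = (26936.1970 − 28616) · e^(−0.0516·3/12)
= -1679.8030 × 0.98718285 = -1658.27
Short position value = −(long value) = $1658.27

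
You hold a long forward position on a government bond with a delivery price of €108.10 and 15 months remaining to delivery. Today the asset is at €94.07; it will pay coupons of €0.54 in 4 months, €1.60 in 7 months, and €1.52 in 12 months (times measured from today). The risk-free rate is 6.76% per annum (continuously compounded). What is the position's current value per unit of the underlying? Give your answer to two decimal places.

PV(remaining coupons) I = 0.54·e^(−0.0676·4/12) + 1.60·e^(−0.0676·7/12) + 1.52·e^(−0.0676·12/12) = 3.4867
Current forward F = (S − I)·e^(rT) = (94.07 − 3.4867)·e^(0.0676·15/12) = 90.5833 × 1.088173 = 98.5703
Value (long) = (F − K)·e^(−rT) = (98.5703 − 108.10) × 0.918972 = -8.7575
Value = -€8.76

-€8.76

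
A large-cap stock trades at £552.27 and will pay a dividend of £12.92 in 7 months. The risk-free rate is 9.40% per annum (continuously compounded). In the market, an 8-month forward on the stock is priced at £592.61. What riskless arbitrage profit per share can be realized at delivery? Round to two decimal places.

£17.65 per share

PV(dividends) I = 12.92·e^(−0.0940·7/12) = 12.2306
Fair forward F* = (S − I)·e^(rT) = (552.27 − 12.2306)·e^0.062667 = 540.0394 × 1.064672 = 574.9648
Market £592.61 > fair 574.9648: forward overpriced → cash-and-carry (borrow at r, buy the stock and collect the dividends, short the forward).
Profit at T = |F_mkt − F*| = |592.61 − 574.9648| = £17.65 per share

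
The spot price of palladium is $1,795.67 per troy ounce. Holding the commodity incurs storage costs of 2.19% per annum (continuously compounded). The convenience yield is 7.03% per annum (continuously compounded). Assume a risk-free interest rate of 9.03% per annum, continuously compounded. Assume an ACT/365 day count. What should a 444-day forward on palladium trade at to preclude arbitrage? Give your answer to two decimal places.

Net carry = r + u − y = 0.0903 + 0.0219 − 0.0703 = 0.0419
F = S·e^((r+u−y)T) = 1795.67 · e^(0.0419 × 444/365) = 1795.67 · e^0.05096877
= 1795.67 × 1.05229003 = $1,889.57 per troy ounce

$1,889.57 per troy ounce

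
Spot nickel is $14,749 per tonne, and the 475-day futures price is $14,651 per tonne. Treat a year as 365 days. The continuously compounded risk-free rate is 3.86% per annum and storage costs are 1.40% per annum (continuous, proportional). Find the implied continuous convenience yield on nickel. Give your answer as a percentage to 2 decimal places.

5.77%

F = S·e^((r+u−y)T) ⇒ (r+u−y) = ln(F/S)/T
ln(14651/14749) = -0.006667; /T ⇒ -0.005123
y = r + u − ln(F/S)/T = 0.0386 + 0.0140 + 0.005123 = 0.057723
y = 5.77%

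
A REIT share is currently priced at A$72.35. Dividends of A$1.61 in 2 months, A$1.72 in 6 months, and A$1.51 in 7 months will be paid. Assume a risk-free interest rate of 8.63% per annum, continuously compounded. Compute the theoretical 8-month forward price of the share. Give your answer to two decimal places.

PV(dividends) I = 1.61·e^(−0.0863·2/12) + 1.72·e^(−0.0863·6/12) + 1.51·e^(−0.0863·7/12)
I = 1.5870 + 1.6474 + 1.4359 = 4.6703
F = (S − I)·e^(rT) = (72.35 − 4.6703) · e^(0.0863·8/12)
= 67.6797 · e^0.057533 = 67.6797 × 1.059220 = A$71.69

A$71.69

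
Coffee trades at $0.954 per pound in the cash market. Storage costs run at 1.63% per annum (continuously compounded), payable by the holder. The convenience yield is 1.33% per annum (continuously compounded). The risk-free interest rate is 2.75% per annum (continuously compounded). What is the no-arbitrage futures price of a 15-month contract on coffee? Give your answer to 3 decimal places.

Net carry = r + u − y = 0.0275 + 0.0163 − 0.0133 = 0.0305
F = S·e^((r+u−y)T) = 0.954 · e^(0.0305 × 15/12) = 0.954 · e^0.038125
= 0.954 × 1.038861 = $0.991 per pound

$0.991 per pound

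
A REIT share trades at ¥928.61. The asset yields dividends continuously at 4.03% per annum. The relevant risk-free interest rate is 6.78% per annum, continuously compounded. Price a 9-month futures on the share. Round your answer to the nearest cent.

¥947.96

F = S·e^((r − q)T) = 928.61 · e^((0.0678 − 0.0403) × 9/12)
= 928.61 · e^0.020625 = 928.61 × 1.020839
F = ¥947.96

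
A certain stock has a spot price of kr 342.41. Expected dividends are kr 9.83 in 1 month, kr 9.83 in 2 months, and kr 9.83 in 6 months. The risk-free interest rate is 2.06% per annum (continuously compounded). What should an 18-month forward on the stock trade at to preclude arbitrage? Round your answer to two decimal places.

kr 322.90

PV(dividends) I = 9.83·e^(−0.0206·1/12) + 9.83·e^(−0.0206·2/12) + 9.83·e^(−0.0206·6/12)
I = 9.8131 + 9.7963 + 9.7293 = 29.3387
F = (S − I)·e^(rT) = (342.41 − 29.3387) · e^(0.0206·18/12)
= 313.0713 · e^0.030900 = 313.0713 × 1.031382 = kr 322.90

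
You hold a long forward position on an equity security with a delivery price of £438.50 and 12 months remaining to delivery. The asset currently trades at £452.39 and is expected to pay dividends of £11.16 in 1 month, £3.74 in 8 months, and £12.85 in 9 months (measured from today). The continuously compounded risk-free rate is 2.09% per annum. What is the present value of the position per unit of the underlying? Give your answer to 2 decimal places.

PV(remaining dividends) I = 11.16·e^(−0.0209·1/12) + 3.74·e^(−0.0209·8/12) + 12.85·e^(−0.0209·9/12) = 27.4790
Current forward F = (S − I)·e^(rT) = (452.39 − 27.4790)·e^(0.0209·12/12) = 424.9110 × 1.021120 = 433.8851
Value (long) = (F − K)·e^(−rT) = (433.8851 − 438.50) × 0.979317 = -4.5195
Value = -£4.52

-£4.52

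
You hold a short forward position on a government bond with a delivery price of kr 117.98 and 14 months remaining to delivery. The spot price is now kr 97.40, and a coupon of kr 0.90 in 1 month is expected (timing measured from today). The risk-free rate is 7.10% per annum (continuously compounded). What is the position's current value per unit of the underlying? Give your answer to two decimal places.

PV(remaining coupons) I = 0.90·e^(−0.0710·1/12) = 0.8947
Current forward F = (S − I)·e^(rT) = (97.40 − 0.8947)·e^(0.0710·14/12) = 96.5053 × 1.086361 = 104.8396
Value (long) = (F − K)·e^(−rT) = (104.8396 − 117.98) × 0.920505 = -12.0958
Short position value = −(long value) = kr 12.10

kr 12.10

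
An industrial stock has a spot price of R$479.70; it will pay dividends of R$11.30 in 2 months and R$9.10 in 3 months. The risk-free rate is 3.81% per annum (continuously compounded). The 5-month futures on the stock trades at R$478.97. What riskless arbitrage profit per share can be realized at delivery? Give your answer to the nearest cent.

PV(dividends) I = 11.30·e^(−0.0381·2/12) + 9.10·e^(−0.0381·3/12) = 20.2422
Fair futures F* = (S − I)·e^(rT) = (479.70 − 20.2422)·e^0.015875 = 459.4578 × 1.016002 = 466.8100
Market R$478.97 > fair 466.8100: forward overpriced → cash-and-carry (borrow at r, buy the stock and collect the dividends, short the forward).
Profit at T = |F_mkt − F*| = |478.97 − 466.8100| = R$12.16 per share

R$12.16 per share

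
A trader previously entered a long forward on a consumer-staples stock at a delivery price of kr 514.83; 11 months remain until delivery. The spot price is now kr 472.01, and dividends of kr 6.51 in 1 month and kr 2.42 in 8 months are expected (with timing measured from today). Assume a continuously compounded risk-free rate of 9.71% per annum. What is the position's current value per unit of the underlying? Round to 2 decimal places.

PV(remaining dividends) I = 6.51·e^(−0.0971·1/12) + 2.42·e^(−0.0971·8/12) = 8.7258
Current forward F = (S − I)·e^(rT) = (472.01 − 8.7258)·e^(0.0971·11/12) = 463.2842 × 1.093090 = 506.4113
Value (long) = (F − K)·e^(−rT) = (506.4113 − 514.83) × 0.914838 = -7.7017
Value = -kr 7.70

-kr 7.70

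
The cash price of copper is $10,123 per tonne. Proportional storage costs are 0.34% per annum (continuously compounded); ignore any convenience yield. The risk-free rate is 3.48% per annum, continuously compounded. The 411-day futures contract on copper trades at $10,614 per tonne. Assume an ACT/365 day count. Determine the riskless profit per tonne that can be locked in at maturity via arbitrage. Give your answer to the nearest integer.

Fair futures: F* = S·e^(carry·T), with carry = (r + u) = 0.0348 + 0.0034 = 0.0382
F* = 10123 · e^(0.0382 × 411/365) = 10123 · e^0.043014 = 10123 × 1.043953 = $10567.9362
Market $10614 > fair $10567.9362: forward overpriced → cash-and-carry (buy spot, short the forward).
At maturity, profit = |F_mkt − F*| = |10614 − 10567.9362| = $46 per tonne

$46 per tonne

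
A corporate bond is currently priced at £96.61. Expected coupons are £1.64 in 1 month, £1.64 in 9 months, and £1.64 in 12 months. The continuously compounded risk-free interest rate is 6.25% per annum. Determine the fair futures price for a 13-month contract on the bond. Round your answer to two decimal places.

PV(coupons) I = 1.64·e^(−0.0625·1/12) + 1.64·e^(−0.0625·9/12) + 1.64·e^(−0.0625·12/12)
I = 1.6315 + 1.5649 + 1.5406 = 4.7370
F = (S − I)·e^(rT) = (96.61 − 4.7370) · e^(0.0625·13/12)
= 91.8730 · e^0.067708 = 91.8730 × 1.070053 = £98.31

£98.31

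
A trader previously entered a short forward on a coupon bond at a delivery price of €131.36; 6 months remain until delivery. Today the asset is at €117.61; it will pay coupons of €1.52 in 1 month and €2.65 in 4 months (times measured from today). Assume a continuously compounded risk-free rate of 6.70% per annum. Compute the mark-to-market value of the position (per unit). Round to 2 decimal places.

PV(remaining coupons) I = 1.52·e^(−0.0670·1/12) + 2.65·e^(−0.0670·4/12) = 4.1030
Current forward F = (S − I)·e^(rT) = (117.61 − 4.1030)·e^(0.0670·6/12) = 113.5070 × 1.034067 = 117.3738
Value (long) = (F − K)·e^(−rT) = (117.3738 − 131.36) × 0.967055 = -13.5254
Short position value = −(long value) = €13.53

€13.53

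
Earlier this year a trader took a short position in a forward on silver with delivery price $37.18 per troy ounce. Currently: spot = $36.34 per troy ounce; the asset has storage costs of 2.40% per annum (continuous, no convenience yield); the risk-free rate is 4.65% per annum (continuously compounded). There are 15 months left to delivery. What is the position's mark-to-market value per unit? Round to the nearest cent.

-$2.37 per troy ounce

Current fair forward for the remaining 15 months: F = S·e^((r + u)·T), (r + u) = 0.0465 + 0.0240 = 0.0705
F = 36.34 · e^(0.0705 × 15/12) = 36.34 × 1.092125 = 39.6878
Value of long forward = (F − K)·e^(−rT) = (39.6878 − 37.18) · e^(−0.0465·15/12)
= 2.5078 × 0.943532 = 2.37
Short position value = −(long value) = -$2.37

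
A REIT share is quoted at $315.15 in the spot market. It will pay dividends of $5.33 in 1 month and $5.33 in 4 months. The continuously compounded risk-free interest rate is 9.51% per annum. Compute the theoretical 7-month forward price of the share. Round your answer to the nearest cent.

$322.08

PV(dividends) I = 5.33·e^(−0.0951·1/12) + 5.33·e^(−0.0951·4/12)
I = 5.2879 + 5.1637 = 10.4516
F = (S − I)·e^(rT) = (315.15 − 10.4516) · e^(0.0951·7/12)
= 304.6984 · e^0.055475 = 304.6984 × 1.057043 = $322.08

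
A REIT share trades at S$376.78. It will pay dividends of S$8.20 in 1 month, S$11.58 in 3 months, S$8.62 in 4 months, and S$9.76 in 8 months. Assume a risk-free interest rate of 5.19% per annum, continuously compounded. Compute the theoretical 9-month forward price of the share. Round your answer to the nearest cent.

S$352.75

PV(dividends) I = 8.20·e^(−0.0519·1/12) + 11.58·e^(−0.0519·3/12) + 8.62·e^(−0.0519·4/12) + 9.76·e^(−0.0519·8/12)
I = 8.1646 + 11.4307 + 8.4722 + 9.4281 = 37.4956
F = (S − I)·e^(rT) = (376.78 − 37.4956) · e^(0.0519·9/12)
= 339.2844 · e^0.038925 = 339.2844 × 1.039693 = S$352.75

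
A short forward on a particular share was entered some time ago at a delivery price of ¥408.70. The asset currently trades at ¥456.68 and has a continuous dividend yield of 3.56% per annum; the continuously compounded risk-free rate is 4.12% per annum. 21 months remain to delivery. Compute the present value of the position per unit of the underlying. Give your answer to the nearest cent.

-¥48.83

Current fair forward for the remaining 21 months: F = S·e^((r − q)·T), (r − q) = 0.0412 − 0.0356 = 0.0056
F = 456.68 · e^(0.0056 × 21/12) = 456.68 × 1.009848 = 461.1774
Value of long forward = (F − K)·e^(−rT) = (461.1774 − 408.70) · e^(−0.0412·21/12)
= 52.4774 × 0.930438 = 48.83
Short position value = −(long value) = -¥48.83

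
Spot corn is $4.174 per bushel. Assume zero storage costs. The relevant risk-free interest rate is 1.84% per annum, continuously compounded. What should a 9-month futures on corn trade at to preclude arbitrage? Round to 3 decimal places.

$4.232 per bushel

F = S·e^(rT) = 4.174 · e^(0.0184 × 9/12) = 4.174 · e^0.013800
= 4.174 × 1.013896 = $4.232 per bushel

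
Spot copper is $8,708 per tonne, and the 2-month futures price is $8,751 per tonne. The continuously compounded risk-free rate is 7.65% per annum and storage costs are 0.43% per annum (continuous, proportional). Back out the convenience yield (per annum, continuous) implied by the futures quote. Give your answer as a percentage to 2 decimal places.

5.12%

F = S·e^((r+u−y)T) ⇒ (r+u−y) = ln(F/S)/T
ln(8751/8708) = 0.004926; /T ⇒ 0.029556
y = r + u − ln(F/S)/T = 0.0765 + 0.0043 − 0.029556 = 0.051244
y = 5.12%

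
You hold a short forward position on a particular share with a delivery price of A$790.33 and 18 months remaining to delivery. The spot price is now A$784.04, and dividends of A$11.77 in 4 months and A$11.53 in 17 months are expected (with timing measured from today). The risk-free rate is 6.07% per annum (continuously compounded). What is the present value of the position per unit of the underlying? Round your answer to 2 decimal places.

-A$40.38

PV(remaining dividends) I = 11.77·e^(−0.0607·4/12) + 11.53·e^(−0.0607·17/12) = 22.1142
Current forward F = (S − I)·e^(rT) = (784.04 − 22.1142)·e^(0.0607·18/12) = 761.9258 × 1.095324 = 834.5556
Value (long) = (F − K)·e^(−rT) = (834.5556 − 790.33) × 0.912972 = 40.3767
Short position value = −(long value) = -A$40.38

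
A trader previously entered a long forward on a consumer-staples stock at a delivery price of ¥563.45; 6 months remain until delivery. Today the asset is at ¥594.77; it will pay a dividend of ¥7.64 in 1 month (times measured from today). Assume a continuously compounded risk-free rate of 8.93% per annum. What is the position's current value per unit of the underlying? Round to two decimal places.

PV(remaining dividends) I = 7.64·e^(−0.0893·1/12) = 7.5834
Current forward F = (S − I)·e^(rT) = (594.77 − 7.5834)·e^(0.0893·6/12) = 587.1866 × 1.045662 = 613.9987
Value (long) = (F − K)·e^(−rT) = (613.9987 − 563.45) × 0.956332 = 48.3413
Value = ¥48.34

¥48.34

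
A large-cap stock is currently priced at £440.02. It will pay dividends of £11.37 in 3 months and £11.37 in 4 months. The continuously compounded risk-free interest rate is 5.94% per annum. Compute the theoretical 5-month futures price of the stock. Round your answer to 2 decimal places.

PV(dividends) I = 11.37·e^(−0.0594·3/12) + 11.37·e^(−0.0594·4/12)
I = 11.2024 + 11.1471 = 22.3495
F = (S − I)·e^(rT) = (440.02 − 22.3495) · e^(0.0594·5/12)
= 417.6705 · e^0.024750 = 417.6705 × 1.025059 = £428.14

£428.14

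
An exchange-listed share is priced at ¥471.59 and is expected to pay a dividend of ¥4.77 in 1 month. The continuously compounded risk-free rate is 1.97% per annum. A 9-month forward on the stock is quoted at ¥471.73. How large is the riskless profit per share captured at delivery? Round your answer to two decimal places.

¥2.05 per share

PV(dividends) I = 4.77·e^(−0.0197·1/12) = 4.7622
Fair forward F* = (S − I)·e^(rT) = (471.59 − 4.7622)·e^0.014775 = 466.8278 × 1.014885 = 473.7765
Market ¥471.73 < fair 473.7765: forward underpriced → reverse cash-and-carry (short the stock, invest proceeds at r, pay the dividends, go long the forward).
Profit at T = |F_mkt − F*| = |471.73 − 473.7765| = ¥2.05 per share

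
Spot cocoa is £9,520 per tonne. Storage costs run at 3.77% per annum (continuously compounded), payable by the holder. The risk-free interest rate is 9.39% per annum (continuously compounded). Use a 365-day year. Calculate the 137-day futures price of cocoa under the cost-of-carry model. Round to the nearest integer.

£10,002 per tonne

Net carry = r + u − y = 0.0939 + 0.0377 − 0.0000 = 0.1316
F = S·e^((r+u−y)T) = 9520 · e^(0.1316 × 137/365) = 9520 · e^0.049395
= 9520 × 1.050635 = £10,002 per tonne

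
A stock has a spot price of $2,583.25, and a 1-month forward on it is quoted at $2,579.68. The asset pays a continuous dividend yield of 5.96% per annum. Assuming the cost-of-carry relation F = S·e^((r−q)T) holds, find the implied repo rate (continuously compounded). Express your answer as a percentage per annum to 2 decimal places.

4.30%

From F = S·e^((r−q)T): (r − q) = ln(F/S)/T
ln(2579.68/2583.25) = ln(0.998618) = -0.001383
(r − q) = -0.001383 / (1/12) = -0.016596
r = ln(F/S)/T + q = -0.016596 + 0.0596 = 0.043004
r = 4.30%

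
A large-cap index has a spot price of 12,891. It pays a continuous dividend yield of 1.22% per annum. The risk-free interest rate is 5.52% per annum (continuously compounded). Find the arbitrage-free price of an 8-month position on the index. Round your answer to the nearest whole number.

F = S·e^((r − q)T) = 12891 · e^((0.0552 − 0.0122) × 8/12)
= 12891 · e^0.028667 = 12891 × 1.029082
F = 13,266

13,266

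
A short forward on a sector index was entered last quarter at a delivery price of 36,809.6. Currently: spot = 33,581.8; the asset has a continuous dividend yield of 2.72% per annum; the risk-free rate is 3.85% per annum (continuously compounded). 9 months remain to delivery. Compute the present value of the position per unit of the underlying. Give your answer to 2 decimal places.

Current fair forward for the remaining 9 months: F = S·e^((r − q)·T), (r − q) = 0.0385 − 0.0272 = 0.0113
F = 33581.8 · e^(0.0113 × 9/12) = 33581.8 × 1.00851101 = 33867.6150
Value of long forward = (F − K)·e^(−rT) = (33867.6150 − 36809.6) · e^(−0.0385·9/12)
= -2941.9850 × 0.97153790 = -2858.25
Short position value = −(long value) = 2858.25

2858.25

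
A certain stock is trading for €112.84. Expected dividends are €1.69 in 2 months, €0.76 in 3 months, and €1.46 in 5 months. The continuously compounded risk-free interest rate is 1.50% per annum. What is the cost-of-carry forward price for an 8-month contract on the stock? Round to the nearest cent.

PV(dividends) I = 1.69·e^(−0.0150·2/12) + 0.76·e^(−0.0150·3/12) + 1.46·e^(−0.0150·5/12)
I = 1.6858 + 0.7572 + 1.4509 = 3.8939
F = (S − I)·e^(rT) = (112.84 − 3.8939) · e^(0.0150·8/12)
= 108.9461 · e^0.010000 = 108.9461 × 1.010050 = €110.04

€110.04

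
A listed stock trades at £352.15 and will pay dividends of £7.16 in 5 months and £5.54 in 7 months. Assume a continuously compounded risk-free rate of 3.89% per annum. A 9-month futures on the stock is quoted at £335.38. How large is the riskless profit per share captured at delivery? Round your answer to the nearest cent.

PV(dividends) I = 7.16·e^(−0.0389·5/12) + 5.54·e^(−0.0389·7/12) = 12.4606
Fair futures F* = (S − I)·e^(rT) = (352.15 − 12.4606)·e^0.029175 = 339.6894 × 1.029605 = 349.7459
Market £335.38 < fair 349.7459: forward underpriced → reverse cash-and-carry (short the stock, invest proceeds at r, pay the dividends, go long the forward).
Profit at T = |F_mkt − F*| = |335.38 − 349.7459| = £14.37 per share

£14.37 per share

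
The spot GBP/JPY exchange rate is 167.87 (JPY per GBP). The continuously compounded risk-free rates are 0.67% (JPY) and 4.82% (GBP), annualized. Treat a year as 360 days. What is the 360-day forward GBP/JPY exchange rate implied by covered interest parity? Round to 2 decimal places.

161.05

F = S·e^((r_JPY − r_GBP)T) = 167.87 · e^((0.0067 − 0.0482) × 360/360)
= 167.87 · e^-0.041500 = 167.87 × 0.959349
F = 161.05 JPY per GBP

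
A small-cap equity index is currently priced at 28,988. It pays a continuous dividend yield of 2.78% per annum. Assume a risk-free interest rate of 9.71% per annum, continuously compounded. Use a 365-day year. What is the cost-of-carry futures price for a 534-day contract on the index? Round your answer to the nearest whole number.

F = S·e^((r − q)T) = 28988 · e^((0.0971 − 0.0278) × 534/365)
= 28988 · e^0.101387 = 28988 × 1.106705
F = 32,081

32,081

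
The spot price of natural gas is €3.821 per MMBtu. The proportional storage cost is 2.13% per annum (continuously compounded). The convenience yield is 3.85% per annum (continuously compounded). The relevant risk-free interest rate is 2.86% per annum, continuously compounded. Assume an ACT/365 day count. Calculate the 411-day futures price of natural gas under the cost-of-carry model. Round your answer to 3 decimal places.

€3.870 per MMBtu

Net carry = r + u − y = 0.0286 + 0.0213 − 0.0385 = 0.0114
F = S·e^((r+u−y)T) = 3.821 · e^(0.0114 × 411/365) = 3.821 · e^0.012837
= 3.821 × 1.012920 = €3.870 per MMBtu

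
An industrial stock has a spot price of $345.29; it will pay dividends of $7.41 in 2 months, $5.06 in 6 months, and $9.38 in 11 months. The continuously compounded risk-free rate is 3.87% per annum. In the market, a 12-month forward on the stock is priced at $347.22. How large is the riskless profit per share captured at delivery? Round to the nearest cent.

PV(dividends) I = 7.41·e^(−0.0387·2/12) + 5.06·e^(−0.0387·6/12) + 9.38·e^(−0.0387·11/12) = 21.3785
Fair forward F* = (S − I)·e^(rT) = (345.29 − 21.3785)·e^0.038700 = 323.9115 × 1.039459 = 336.6927
Market $347.22 > fair 336.6927: forward overpriced → cash-and-carry (borrow at r, buy the stock and collect the dividends, short the forward).
Profit at T = |F_mkt − F*| = |347.22 − 336.6927| = $10.53 per share

$10.53 per share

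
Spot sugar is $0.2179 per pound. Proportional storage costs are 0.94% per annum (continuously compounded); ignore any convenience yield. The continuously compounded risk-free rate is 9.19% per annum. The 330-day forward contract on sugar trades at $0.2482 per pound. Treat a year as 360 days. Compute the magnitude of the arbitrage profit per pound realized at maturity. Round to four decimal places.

$0.0091 per pound

Fair forward: F* = S·e^(carry·T), with carry = (r + u) = 0.0919 + 0.0094 = 0.1013
F* = 0.2179 · e^(0.1013 × 330/360) = 0.2179 · e^0.092858 = 0.2179 × 1.097306 = $0.2391
Market $0.2482 > fair $0.2391: forward overpriced → cash-and-carry (buy spot, short the forward).
At maturity, profit = |F_mkt − F*| = |0.2482 − 0.2391| = $0.0091 per pound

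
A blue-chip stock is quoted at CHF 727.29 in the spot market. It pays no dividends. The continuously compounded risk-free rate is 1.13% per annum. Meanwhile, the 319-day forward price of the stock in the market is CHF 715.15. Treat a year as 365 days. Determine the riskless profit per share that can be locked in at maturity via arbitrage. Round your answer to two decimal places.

CHF 19.36 per share

Fair forward: F* = S·e^(carry·T), with carry = r = 0.0113
F* = 727.29 · e^(0.0113 × 319/365) = 727.29 · e^0.009876 = 727.29 × 1.009925 = CHF 734.5084
Market CHF 715.15 < fair CHF 734.5084: forward underpriced → reverse cash-and-carry (short spot, go long the forward).
At maturity, profit = |F_mkt − F*| = |715.15 − 734.5084| = CHF 19.36 per share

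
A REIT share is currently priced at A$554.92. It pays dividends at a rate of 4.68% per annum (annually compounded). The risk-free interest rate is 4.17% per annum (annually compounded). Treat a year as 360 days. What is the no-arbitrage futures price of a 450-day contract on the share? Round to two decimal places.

A$551.54

F = S · (1+r)^T / (1+q)^T
= 554.92 × 1.052394 / 1.058838 = 554.92 × 0.993914
F = A$551.54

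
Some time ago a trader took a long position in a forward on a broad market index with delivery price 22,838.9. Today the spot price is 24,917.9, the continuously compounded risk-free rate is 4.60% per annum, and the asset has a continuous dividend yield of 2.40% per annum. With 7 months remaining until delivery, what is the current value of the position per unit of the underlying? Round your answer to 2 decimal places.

Current fair forward for the remaining 7 months: F = S·e^((r − q)·T), (r − q) = 0.0460 − 0.0240 = 0.0220
F = 24917.9 · e^(0.0220 × 7/12) = 24917.9 × 1.01291603 = 25239.7403
Value of long forward = (F − K)·e^(−rT) = (25239.7403 − 22838.9) · e^(−0.0460·7/12)
= 2400.8403 × 0.97352348 = 2337.27

2337.27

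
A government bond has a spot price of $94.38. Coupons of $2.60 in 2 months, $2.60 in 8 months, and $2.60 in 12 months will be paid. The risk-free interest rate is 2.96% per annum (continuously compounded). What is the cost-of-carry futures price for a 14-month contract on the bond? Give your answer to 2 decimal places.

$89.77

PV(coupons) I = 2.60·e^(−0.0296·2/12) + 2.60·e^(−0.0296·8/12) + 2.60·e^(−0.0296·12/12)
I = 2.5872 + 2.5492 + 2.5242 = 7.6606
F = (S − I)·e^(rT) = (94.38 − 7.6606) · e^(0.0296·14/12)
= 86.7194 · e^0.034533 = 86.7194 × 1.035136 = $89.77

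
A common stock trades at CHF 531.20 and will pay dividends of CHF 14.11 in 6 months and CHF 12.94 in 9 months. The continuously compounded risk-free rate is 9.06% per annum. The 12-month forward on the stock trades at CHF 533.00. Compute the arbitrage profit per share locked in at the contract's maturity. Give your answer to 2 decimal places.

CHF 20.57 per share

PV(dividends) I = 14.11·e^(−0.0906·6/12) + 12.94·e^(−0.0906·9/12) = 25.5750
Fair forward F* = (S − I)·e^(rT) = (531.20 − 25.5750)·e^0.090600 = 505.6250 × 1.094831 = 553.5739
Market CHF 533.00 < fair 553.5739: forward underpriced → reverse cash-and-carry (short the stock, invest proceeds at r, pay the dividends, go long the forward).
Profit at T = |F_mkt − F*| = |533.00 − 553.5739| = CHF 20.57 per share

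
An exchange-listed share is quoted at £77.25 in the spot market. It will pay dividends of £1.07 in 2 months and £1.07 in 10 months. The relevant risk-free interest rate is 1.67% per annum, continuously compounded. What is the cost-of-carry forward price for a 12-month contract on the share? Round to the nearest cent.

PV(dividends) I = 1.07·e^(−0.0167·2/12) + 1.07·e^(−0.0167·10/12)
I = 1.0670 + 1.0552 = 2.1222
F = (S − I)·e^(rT) = (77.25 − 2.1222) · e^(0.0167·12/12)
= 75.1278 · e^0.016700 = 75.1278 × 1.016840 = £76.39

£76.39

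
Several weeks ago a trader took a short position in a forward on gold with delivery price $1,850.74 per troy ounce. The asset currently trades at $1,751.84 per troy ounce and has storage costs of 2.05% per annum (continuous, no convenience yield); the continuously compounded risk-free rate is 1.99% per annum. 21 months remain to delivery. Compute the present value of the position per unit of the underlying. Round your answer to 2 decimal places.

-$28.43 per troy ounce

Current fair forward for the remaining 21 months: F = S·e^((r + u)·T), (r + u) = 0.0199 + 0.0205 = 0.0404
F = 1751.84 · e^(0.0404 × 21/12) = 1751.84 × 1.07325920 = 1880.1784
Value of long forward = (F − K)·e^(−rT) = (1880.1784 − 1850.74) · e^(−0.0199·21/12)
= 29.4384 × 0.96577441 = 28.43
Short position value = −(long value) = -$28.43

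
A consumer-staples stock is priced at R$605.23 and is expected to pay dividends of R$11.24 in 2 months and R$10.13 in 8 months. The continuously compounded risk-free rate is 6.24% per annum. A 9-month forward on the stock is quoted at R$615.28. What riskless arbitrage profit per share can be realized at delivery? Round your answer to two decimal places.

R$2.89 per share

PV(dividends) I = 11.24·e^(−0.0624·2/12) + 10.13·e^(−0.0624·8/12) = 20.8409
Fair forward F* = (S − I)·e^(rT) = (605.23 − 20.8409)·e^0.046800 = 584.3891 × 1.047912 = 612.3884
Market R$615.28 > fair 612.3884: forward overpriced → cash-and-carry (borrow at r, buy the stock and collect the dividends, short the forward).
Profit at T = |F_mkt − F*| = |615.28 − 612.3884| = R$2.89 per share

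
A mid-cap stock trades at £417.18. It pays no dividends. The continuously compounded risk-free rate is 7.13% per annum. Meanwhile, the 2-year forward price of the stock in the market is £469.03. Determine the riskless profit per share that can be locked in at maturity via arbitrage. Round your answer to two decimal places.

£12.09 per share

Fair forward: F* = S·e^(carry·T), with carry = r = 0.0713
F* = 417.18 · e^(0.0713 × 2) = 417.18 · e^0.142600 = 417.18 × 1.153268 = £481.1203
Market £469.03 < fair £481.1203: forward underpriced → reverse cash-and-carry (short spot, go long the forward).
At maturity, profit = |F_mkt − F*| = |469.03 − 481.1203| = £12.09 per share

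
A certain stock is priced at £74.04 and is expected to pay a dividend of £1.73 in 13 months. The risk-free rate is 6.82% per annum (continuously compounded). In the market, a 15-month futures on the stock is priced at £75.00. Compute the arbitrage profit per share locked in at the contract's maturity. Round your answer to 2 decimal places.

PV(dividends) I = 1.73·e^(−0.0682·13/12) = 1.6068
Fair futures F* = (S − I)·e^(rT) = (74.04 − 1.6068)·e^0.085250 = 72.4332 × 1.088989 = 78.8790
Market £75.00 < fair 78.8790: forward underpriced → reverse cash-and-carry (short the stock, invest proceeds at r, pay the dividends, go long the forward).
Profit at T = |F_mkt − F*| = |75.00 − 78.8790| = £3.88 per share

£3.88 per share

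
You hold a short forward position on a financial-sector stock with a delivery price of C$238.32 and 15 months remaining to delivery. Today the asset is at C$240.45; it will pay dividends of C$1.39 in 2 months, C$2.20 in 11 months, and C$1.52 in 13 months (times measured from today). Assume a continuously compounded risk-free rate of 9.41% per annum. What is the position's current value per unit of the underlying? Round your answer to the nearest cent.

PV(remaining dividends) I = 1.39·e^(−0.0941·2/12) + 2.20·e^(−0.0941·11/12) + 1.52·e^(−0.0941·13/12) = 4.7592
Current forward F = (S − I)·e^(rT) = (240.45 − 4.7592)·e^(0.0941·15/12) = 235.6908 × 1.124822 = 265.1102
Value (long) = (F − K)·e^(−rT) = (265.1102 − 238.32) × 0.889029 = 23.8173
Short position value = −(long value) = -C$23.82

-C$23.82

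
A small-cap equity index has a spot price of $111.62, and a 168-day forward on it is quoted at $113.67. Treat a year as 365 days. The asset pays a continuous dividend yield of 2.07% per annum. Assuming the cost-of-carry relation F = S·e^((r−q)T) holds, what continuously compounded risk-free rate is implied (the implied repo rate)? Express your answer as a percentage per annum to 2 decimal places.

From F = S·e^((r−q)T): (r − q) = ln(F/S)/T
ln(113.67/111.62) = ln(1.018366) = 0.018199
(r − q) = 0.018199 / (168/365) = 0.039539
r = ln(F/S)/T + q = 0.039539 + 0.0207 = 0.060239
r = 6.02%

6.02%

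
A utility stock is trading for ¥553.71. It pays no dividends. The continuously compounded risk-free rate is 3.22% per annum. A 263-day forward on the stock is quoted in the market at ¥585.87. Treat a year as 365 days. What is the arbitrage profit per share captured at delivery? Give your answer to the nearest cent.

Fair forward: F* = S·e^(carry·T), with carry = r = 0.0322
F* = 553.71 · e^(0.0322 × 263/365) = 553.71 · e^0.023202 = 553.71 × 1.023473 = ¥566.7072
Market ¥585.87 > fair ¥566.7072: forward overpriced → cash-and-carry (buy spot, short the forward).
At maturity, profit = |F_mkt − F*| = |585.87 − 566.7072| = ¥19.16 per share

¥19.16 per share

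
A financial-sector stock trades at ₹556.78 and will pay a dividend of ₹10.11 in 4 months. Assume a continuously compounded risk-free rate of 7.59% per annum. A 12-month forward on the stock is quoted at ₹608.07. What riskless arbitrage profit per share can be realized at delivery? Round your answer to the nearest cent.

₹18.02 per share

PV(dividends) I = 10.11·e^(−0.0759·4/12) = 9.8574
Fair forward F* = (S − I)·e^(rT) = (556.78 − 9.8574)·e^0.075900 = 546.9226 × 1.078855 = 590.0502
Market ₹608.07 > fair 590.0502: forward overpriced → cash-and-carry (borrow at r, buy the stock and collect the dividends, short the forward).
Profit at T = |F_mkt − F*| = |608.07 − 590.0502| = ₹18.02 per share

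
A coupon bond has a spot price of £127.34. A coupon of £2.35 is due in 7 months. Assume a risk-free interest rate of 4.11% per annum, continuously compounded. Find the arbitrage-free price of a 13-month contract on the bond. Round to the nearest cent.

PV(coupons) I = 2.35·e^(−0.0411·7/12)
I = 2.2943
F = (S − I)·e^(rT) = (127.34 − 2.2943) · e^(0.0411·13/12)
= 125.0457 · e^0.044525 = 125.0457 × 1.045531 = £130.74

£130.74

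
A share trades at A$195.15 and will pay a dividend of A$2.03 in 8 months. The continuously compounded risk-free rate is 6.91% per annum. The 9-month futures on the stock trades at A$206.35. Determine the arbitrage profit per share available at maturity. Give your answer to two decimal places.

PV(dividends) I = 2.03·e^(−0.0691·8/12) = 1.9386
Fair futures F* = (S − I)·e^(rT) = (195.15 − 1.9386)·e^0.051825 = 193.2114 × 1.053191 = 203.4885
Market A$206.35 > fair 203.4885: forward overpriced → cash-and-carry (borrow at r, buy the stock and collect the dividends, short the forward).
Profit at T = |F_mkt − F*| = |206.35 − 203.4885| = A$2.86 per share

A$2.86 per share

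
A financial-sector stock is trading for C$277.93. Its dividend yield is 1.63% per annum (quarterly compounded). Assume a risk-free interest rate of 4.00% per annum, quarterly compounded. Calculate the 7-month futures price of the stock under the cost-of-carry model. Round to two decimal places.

C$281.77

F = S · (1+r/4)^(4T) / (1+q/4)^(4T)
= 277.93 × 1.023489 / 1.009534 = 277.93 × 1.013823
F = C$281.77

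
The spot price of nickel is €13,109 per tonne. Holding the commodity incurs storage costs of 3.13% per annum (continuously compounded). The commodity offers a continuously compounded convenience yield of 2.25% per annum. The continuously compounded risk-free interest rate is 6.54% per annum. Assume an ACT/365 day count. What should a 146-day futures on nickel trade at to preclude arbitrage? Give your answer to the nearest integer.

Net carry = r + u − y = 0.0654 + 0.0313 − 0.0225 = 0.0742
F = S·e^((r+u−y)T) = 13109 · e^(0.0742 × 146/365) = 13109 · e^0.029680
= 13109 × 1.030125 = €13,504 per tonne

€13,504 per tonne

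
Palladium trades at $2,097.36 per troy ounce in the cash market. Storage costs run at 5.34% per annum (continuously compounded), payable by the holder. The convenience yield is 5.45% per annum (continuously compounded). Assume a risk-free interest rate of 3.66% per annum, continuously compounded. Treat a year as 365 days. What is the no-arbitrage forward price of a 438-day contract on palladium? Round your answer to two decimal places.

Net carry = r + u − y = 0.0366 + 0.0534 − 0.0545 = 0.0355
F = S·e^((r+u−y)T) = 2097.36 · e^(0.0355 × 438/365) = 2097.36 · e^0.04260000
= 2097.36 × 1.04352040 = $2,188.64 per troy ounce

$2,188.64 per troy ounce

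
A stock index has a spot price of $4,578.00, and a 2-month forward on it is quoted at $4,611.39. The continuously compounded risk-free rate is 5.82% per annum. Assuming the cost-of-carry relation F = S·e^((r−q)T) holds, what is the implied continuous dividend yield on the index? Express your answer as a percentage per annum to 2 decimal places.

From F = S·e^((r−q)T): (r − q) = ln(F/S)/T
ln(4611.39/4578.00) = ln(1.007294) = 0.007268
(r − q) = 0.007268 / (2/12) = 0.043608
q = r − ln(F/S)/T = 0.0582 − 0.043608 = 0.014592
q = 1.46%

1.46%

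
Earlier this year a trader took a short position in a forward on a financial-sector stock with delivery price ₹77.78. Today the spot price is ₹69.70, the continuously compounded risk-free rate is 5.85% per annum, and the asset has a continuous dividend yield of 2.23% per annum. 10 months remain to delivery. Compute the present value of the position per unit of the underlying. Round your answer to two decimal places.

Current fair forward for the remaining 10 months: F = S·e^((r − q)·T), (r − q) = 0.0585 − 0.0223 = 0.0362
F = 69.70 · e^(0.0362 × 10/12) = 69.70 × 1.030626 = 71.8346
Value of long forward = (F − K)·e^(−rT) = (71.8346 − 77.78) · e^(−0.0585·10/12)
= -5.9454 × 0.952419 = -5.66
Short position value = −(long value) = ₹5.66

₹5.66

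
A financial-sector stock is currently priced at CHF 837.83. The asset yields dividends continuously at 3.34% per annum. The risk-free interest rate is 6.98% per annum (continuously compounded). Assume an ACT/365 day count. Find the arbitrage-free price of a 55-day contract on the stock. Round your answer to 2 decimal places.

F = S·e^((r − q)T) = 837.83 · e^((0.0698 − 0.0334) × 55/365)
= 837.83 · e^0.005485 = 837.83 × 1.005500
F = CHF 842.44

CHF 842.44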